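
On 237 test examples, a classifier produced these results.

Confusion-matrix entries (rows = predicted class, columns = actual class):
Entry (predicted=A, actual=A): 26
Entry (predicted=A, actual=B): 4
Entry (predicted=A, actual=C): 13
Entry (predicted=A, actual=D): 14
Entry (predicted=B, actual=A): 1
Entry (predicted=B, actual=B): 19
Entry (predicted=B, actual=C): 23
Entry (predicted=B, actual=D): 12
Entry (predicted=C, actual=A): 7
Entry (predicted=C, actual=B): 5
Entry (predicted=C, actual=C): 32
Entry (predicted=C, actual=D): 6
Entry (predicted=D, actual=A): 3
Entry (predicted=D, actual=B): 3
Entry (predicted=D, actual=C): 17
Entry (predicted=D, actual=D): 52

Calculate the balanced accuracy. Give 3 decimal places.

Balanced accuracy = mean of per-class recall.
  A: recall = 26/37 = 0.7027
  B: recall = 19/31 = 0.6129
  C: recall = 32/85 = 0.3765
  D: recall = 52/84 = 0.6190
Mean = (0.7027 + 0.6129 + 0.3765 + 0.6190) / 4 = 0.578

0.578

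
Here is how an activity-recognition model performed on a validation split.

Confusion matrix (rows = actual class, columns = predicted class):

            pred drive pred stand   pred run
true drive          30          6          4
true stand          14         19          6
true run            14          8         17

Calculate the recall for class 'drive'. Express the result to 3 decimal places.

0.750

Treat 'drive' as positive and all other classes as negative.
recall = TP/(TP+FN).
drive: TP=30, FN=6+4=10 → 30/40 = 0.7500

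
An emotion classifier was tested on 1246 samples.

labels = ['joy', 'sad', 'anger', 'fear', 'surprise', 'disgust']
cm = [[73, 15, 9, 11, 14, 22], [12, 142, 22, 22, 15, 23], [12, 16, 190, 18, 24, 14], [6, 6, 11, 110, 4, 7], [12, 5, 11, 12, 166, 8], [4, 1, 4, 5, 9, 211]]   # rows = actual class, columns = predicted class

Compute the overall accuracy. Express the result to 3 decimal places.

Accuracy = trace / total = (73+142+190+110+166+211=892) / 1246 = 892/1246 = 0.716

0.716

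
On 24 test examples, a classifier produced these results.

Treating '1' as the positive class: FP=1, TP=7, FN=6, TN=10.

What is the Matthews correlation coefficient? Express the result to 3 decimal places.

0.473

MCC = (TP·TN − FP·FN) / √((TP+FP)(TP+FN)(TN+FP)(TN+FN))
Numerator = 7·10 − 1·6 = 64
Denominator = √(8·13·11·16) = √18304 = 135.2923
MCC = 64 / 135.2923 = 0.473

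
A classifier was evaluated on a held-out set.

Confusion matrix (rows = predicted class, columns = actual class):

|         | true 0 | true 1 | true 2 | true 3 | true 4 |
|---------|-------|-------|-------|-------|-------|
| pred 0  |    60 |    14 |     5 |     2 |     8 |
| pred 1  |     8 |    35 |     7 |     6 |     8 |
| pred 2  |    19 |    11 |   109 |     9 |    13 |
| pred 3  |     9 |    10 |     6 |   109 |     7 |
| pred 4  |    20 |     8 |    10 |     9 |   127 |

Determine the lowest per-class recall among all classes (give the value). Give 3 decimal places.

Per-class recall (TP/(TP+FN)):
  0: TP=60, FN=8+19+9+20=56 → 60/116 = 0.5172
  1: TP=35, FN=14+11+10+8=43 → 35/78 = 0.4487
  2: TP=109, FN=5+7+6+10=28 → 109/137 = 0.7956
  3: TP=109, FN=2+6+9+9=26 → 109/135 = 0.8074
  4: TP=127, FN=8+8+13+7=36 → 127/163 = 0.7791
Lowest is class '1' with recall = 0.449.

0.449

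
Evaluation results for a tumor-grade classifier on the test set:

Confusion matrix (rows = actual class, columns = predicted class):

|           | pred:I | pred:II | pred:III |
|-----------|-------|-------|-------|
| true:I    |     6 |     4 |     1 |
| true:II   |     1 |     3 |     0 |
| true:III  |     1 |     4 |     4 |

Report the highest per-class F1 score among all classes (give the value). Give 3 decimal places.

Per-class F1 score (2·TP/(2·TP+FP+FN)):
  I: TP=6, FP=1+1=2, FN=4+1=5 → 12/19 = 0.6316
  II: TP=3, FP=4+4=8, FN=1+0=1 → 6/15 = 0.4000
  III: TP=4, FP=1+0=1, FN=1+4=5 → 8/14 = 0.5714
Highest is class 'I' with F1 score = 0.632.

0.632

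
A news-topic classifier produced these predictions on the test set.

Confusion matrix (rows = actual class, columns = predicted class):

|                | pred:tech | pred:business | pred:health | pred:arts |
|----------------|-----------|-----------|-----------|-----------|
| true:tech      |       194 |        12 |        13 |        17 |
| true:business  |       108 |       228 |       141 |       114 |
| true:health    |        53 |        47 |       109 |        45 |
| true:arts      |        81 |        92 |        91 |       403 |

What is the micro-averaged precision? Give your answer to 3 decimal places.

Micro-averaging pools counts across classes: ΣTP=934, ΣFP=814, ΣFN=814.
Micro-precision = TP/(TP+FP) on pooled counts = 0.534 (equals overall accuracy in single-label multiclass).

0.534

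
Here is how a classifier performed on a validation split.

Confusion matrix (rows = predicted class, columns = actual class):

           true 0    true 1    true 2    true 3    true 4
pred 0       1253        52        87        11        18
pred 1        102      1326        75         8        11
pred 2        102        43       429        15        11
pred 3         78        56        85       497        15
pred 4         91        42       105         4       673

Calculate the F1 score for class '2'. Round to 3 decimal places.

0.621

One-vs-rest for '2': TP = diagonal; FP = other classes predicted '2'; FN = '2' predicted as other.
F1 score = 2·TP/(2·TP+FP+FN).
2: TP=429, FP=102+43+15+11=171, FN=87+75+85+105=352 → 858/1381 = 0.6213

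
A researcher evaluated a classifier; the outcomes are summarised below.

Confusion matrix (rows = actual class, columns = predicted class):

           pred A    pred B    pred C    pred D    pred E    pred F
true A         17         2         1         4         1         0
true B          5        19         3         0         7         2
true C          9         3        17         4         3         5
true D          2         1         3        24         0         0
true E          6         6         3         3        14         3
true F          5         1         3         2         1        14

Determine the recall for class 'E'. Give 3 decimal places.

One-vs-rest for 'E': TP = diagonal; FP = other classes predicted 'E'; FN = 'E' predicted as other.
recall = TP/(TP+FN).
E: TP=14, FN=6+6+3+3+3=21 → 14/35 = 0.4000

0.400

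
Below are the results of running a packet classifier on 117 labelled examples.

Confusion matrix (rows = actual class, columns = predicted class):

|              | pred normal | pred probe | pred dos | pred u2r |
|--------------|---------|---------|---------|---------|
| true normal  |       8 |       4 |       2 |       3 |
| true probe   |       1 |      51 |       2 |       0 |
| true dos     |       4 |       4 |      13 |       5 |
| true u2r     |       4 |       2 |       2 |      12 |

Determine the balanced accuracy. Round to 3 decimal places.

Balanced accuracy = mean of per-class recall.
  normal: recall = 8/17 = 0.4706
  probe: recall = 51/54 = 0.9444
  dos: recall = 13/26 = 0.5000
  u2r: recall = 12/20 = 0.6000
Mean = (0.4706 + 0.9444 + 0.5000 + 0.6000) / 4 = 0.629

0.629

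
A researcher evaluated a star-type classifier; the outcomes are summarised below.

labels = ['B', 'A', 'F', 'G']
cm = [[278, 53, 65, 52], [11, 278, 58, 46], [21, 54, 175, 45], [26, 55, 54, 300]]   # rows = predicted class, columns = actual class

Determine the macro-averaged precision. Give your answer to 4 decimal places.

Per-class precision (TP/(TP+FP)):
  B: TP=278, FP=53+65+52=170 → 278/448 = 0.62054
  A: TP=278, FP=11+58+46=115 → 278/393 = 0.70738
  F: TP=175, FP=21+54+45=120 → 175/295 = 0.59322
  G: TP=300, FP=26+55+54=135 → 300/435 = 0.68966
Macro-precision = mean = (0.62054 + 0.70738 + 0.59322 + 0.68966) / 4 = 0.6527

0.6527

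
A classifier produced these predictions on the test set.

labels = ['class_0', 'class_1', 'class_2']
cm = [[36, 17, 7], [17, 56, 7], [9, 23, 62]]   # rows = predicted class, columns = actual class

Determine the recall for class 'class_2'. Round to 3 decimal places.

Take TP from the diagonal, FP from the rest of the 'class_2' prediction marginal, FN from the rest of the 'class_2' actual marginal.
recall = TP/(TP+FN).
class_2: TP=62, FN=7+7=14 → 62/76 = 0.8158

0.816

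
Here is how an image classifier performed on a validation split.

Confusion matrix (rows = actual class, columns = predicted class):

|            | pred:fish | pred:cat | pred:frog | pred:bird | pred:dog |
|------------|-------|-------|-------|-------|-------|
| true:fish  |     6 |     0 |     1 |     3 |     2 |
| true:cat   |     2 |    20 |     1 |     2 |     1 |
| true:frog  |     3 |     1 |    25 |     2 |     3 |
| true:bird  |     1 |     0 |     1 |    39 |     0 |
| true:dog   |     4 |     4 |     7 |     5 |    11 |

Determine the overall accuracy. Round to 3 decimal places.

Accuracy = trace / total = (6+20+25+39+11=101) / 144 = 101/144 = 0.701

0.701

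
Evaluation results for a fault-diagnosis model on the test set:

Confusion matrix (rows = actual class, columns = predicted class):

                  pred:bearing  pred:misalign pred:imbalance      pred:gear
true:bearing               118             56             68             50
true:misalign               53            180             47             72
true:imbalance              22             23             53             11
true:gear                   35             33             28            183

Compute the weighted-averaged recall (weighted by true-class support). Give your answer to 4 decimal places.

Per-class recall (TP/(TP+FN)):
  bearing: TP=118, FN=56+68+50=174 → 118/292 = 0.40411
  misalign: TP=180, FN=53+47+72=172 → 180/352 = 0.51136
  imbalance: TP=53, FN=22+23+11=56 → 53/109 = 0.48624
  gear: TP=183, FN=35+33+28=96 → 183/279 = 0.65591
Weighted-recall = Σ (supportᵢ/N)·recallᵢ with N=1032: (292/1032)·0.40411 + (352/1032)·0.51136 + (109/1032)·0.48624 + (279/1032)·0.65591 = 0.5174

0.5174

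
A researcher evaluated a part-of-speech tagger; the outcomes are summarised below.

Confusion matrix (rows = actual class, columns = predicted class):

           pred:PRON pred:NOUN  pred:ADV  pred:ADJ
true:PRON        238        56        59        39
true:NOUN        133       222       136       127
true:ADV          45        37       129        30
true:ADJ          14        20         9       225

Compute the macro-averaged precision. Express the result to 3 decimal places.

Per-class precision (TP/(TP+FP)):
  PRON: TP=238, FP=133+45+14=192 → 238/430 = 0.5535
  NOUN: TP=222, FP=56+37+20=113 → 222/335 = 0.6627
  ADV: TP=129, FP=59+136+9=204 → 129/333 = 0.3874
  ADJ: TP=225, FP=39+127+30=196 → 225/421 = 0.5344
Macro-precision = mean = (0.5535 + 0.6627 + 0.3874 + 0.5344) / 4 = 0.535

0.535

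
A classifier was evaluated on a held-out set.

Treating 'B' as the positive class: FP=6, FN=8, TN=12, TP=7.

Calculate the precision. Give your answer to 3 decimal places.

0.538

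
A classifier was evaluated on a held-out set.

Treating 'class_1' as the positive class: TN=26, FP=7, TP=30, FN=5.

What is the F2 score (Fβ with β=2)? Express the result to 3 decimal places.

Fβ = (1+β²)·TP / ((1+β²)·TP + β²·FN + FP), with β²=4
= 5·30 / (5·30 + 4·5 + 7) = 0.847

0.847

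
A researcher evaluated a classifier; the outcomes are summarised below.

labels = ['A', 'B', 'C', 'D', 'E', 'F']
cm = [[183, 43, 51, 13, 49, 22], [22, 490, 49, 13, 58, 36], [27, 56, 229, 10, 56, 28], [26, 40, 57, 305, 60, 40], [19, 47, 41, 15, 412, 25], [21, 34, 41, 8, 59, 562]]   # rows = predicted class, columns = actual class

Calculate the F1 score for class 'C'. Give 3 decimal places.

One-vs-rest for 'C': TP = diagonal; FP = other classes predicted 'C'; FN = 'C' predicted as other.
F1 score = 2·TP/(2·TP+FP+FN).
C: TP=229, FP=27+56+10+56+28=177, FN=51+49+57+41+41=239 → 458/874 = 0.5240

0.524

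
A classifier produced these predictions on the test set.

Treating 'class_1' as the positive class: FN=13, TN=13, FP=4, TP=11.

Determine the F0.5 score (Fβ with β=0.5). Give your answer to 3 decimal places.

Fβ = (1+β²)·TP / ((1+β²)·TP + β²·FN + FP), with β²=1/4
= 1.25·11 / (1.25·11 + 0.25·13 + 4) = 0.655

0.655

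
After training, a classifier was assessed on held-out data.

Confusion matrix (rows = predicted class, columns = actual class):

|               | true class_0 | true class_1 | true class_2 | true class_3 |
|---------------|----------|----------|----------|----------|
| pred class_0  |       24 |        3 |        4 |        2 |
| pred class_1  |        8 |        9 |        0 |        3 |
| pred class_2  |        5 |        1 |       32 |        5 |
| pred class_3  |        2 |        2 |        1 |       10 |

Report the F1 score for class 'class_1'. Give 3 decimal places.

Take TP from the diagonal, FP from the rest of the 'class_1' prediction marginal, FN from the rest of the 'class_1' actual marginal.
F1 score = 2·TP/(2·TP+FP+FN).
class_1: TP=9, FP=8+0+3=11, FN=3+1+2=6 → 18/35 = 0.5143

0.514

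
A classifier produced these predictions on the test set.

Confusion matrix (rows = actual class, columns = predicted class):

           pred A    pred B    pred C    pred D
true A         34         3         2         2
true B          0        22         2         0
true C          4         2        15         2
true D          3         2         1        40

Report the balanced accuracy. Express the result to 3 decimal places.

0.817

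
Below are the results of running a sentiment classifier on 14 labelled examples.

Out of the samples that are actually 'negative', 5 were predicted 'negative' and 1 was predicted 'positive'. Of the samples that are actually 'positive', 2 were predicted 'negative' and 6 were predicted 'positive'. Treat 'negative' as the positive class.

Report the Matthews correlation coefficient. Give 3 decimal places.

MCC = (TP·TN − FP·FN) / √((TP+FP)(TP+FN)(TN+FP)(TN+FN))
Numerator = 5·6 − 2·1 = 28
Denominator = √(7·6·8·7) = √2352 = 48.4974
MCC = 28 / 48.4974 = 0.577

0.577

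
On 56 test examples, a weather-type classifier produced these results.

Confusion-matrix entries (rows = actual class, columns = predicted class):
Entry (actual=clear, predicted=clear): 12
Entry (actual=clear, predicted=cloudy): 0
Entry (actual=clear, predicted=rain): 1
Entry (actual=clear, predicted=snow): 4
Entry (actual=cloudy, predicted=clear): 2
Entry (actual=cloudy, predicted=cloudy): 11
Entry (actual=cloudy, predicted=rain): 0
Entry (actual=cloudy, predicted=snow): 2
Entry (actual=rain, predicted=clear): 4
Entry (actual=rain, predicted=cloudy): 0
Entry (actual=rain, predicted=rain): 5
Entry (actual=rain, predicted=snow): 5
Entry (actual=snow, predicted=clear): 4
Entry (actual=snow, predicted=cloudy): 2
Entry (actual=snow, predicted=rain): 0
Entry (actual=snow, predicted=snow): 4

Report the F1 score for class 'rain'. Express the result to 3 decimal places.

Take TP from the diagonal, FP from the rest of the 'rain' prediction marginal, FN from the rest of the 'rain' actual marginal.
F1 score = 2·TP/(2·TP+FP+FN).
rain: TP=5, FP=1+0+0=1, FN=4+0+5=9 → 10/20 = 0.5000

0.500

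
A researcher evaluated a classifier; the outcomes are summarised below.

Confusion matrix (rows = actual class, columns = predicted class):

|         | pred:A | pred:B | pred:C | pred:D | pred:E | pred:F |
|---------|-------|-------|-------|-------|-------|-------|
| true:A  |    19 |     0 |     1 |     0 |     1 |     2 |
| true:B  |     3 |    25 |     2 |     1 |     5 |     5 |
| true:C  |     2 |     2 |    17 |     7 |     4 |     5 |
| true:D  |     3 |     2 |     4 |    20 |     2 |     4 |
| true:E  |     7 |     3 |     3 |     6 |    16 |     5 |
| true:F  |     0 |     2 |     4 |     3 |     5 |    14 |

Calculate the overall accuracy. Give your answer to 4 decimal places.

0.5441

Accuracy = trace / total = (19+25+17+20+16+14=111) / 204 = 111/204 = 0.5441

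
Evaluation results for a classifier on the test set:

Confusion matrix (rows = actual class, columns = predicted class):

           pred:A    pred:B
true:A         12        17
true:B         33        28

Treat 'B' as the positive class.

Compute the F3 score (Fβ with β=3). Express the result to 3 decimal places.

0.471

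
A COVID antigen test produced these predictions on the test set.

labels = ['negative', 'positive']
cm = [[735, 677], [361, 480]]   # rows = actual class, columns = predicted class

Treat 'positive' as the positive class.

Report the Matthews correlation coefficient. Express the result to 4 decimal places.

0.0883

MCC = (TP·TN − FP·FN) / √((TP+FP)(TP+FN)(TN+FP)(TN+FN))
Numerator = 480·735 − 677·361 = 108403
Denominator = √(1157·841·1412·1096) = √1505825355424 = 1227120.7583
MCC = 108403 / 1227120.7583 = 0.0883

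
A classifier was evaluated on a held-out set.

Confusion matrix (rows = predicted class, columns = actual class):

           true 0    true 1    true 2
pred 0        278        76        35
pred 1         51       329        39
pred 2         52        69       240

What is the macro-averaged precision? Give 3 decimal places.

Per-class precision (TP/(TP+FP)):
  0: TP=278, FP=76+35=111 → 278/389 = 0.7147
  1: TP=329, FP=51+39=90 → 329/419 = 0.7852
  2: TP=240, FP=52+69=121 → 240/361 = 0.6648
Macro-precision = mean = (0.7147 + 0.7852 + 0.6648) / 3 = 0.722

0.722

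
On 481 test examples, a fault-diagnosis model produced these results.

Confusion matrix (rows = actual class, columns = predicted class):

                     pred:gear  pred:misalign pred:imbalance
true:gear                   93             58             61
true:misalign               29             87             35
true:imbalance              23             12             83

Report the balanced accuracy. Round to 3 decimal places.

Balanced accuracy = mean of per-class recall.
  gear: recall = 93/212 = 0.4387
  misalign: recall = 87/151 = 0.5762
  imbalance: recall = 83/118 = 0.7034
Mean = (0.4387 + 0.5762 + 0.7034) / 3 = 0.573

0.573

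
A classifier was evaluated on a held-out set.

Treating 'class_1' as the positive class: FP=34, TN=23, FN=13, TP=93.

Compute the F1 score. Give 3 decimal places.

Precision = TP/(TP+FP) = 93/127 = 0.7323
Recall = TP/(TP+FN) = 93/106 = 0.8774
F1 = 2·TP/(2·TP+FP+FN) = 186/233 = 0.798

0.798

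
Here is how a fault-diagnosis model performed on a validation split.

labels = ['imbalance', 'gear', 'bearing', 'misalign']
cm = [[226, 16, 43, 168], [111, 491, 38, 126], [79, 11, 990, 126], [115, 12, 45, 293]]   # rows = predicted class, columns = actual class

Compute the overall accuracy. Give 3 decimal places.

0.692

Accuracy = trace / total = (226+491+990+293=2000) / 2890 = 2000/2890 = 0.692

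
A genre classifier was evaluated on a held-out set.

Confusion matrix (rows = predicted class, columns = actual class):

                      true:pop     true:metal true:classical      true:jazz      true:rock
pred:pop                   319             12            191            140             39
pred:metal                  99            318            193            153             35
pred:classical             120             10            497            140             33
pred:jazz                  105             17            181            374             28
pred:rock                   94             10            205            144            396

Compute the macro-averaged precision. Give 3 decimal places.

0.494

Per-class precision (TP/(TP+FP)):
  pop: TP=319, FP=12+191+140+39=382 → 319/701 = 0.4551
  metal: TP=318, FP=99+193+153+35=480 → 318/798 = 0.3985
  classical: TP=497, FP=120+10+140+33=303 → 497/800 = 0.6213
  jazz: TP=374, FP=105+17+181+28=331 → 374/705 = 0.5305
  rock: TP=396, FP=94+10+205+144=453 → 396/849 = 0.4664
Macro-precision = mean = (0.4551 + 0.3985 + 0.6213 + 0.5305 + 0.4664) / 5 = 0.494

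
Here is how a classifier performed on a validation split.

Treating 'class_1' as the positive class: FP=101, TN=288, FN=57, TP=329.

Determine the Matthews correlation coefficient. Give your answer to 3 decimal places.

MCC = (TP·TN − FP·FN) / √((TP+FP)(TP+FN)(TN+FP)(TN+FN))
Numerator = 329·288 − 101·57 = 88995
Denominator = √(430·386·389·345) = √22275345900 = 149249.2744
MCC = 88995 / 149249.2744 = 0.596

0.596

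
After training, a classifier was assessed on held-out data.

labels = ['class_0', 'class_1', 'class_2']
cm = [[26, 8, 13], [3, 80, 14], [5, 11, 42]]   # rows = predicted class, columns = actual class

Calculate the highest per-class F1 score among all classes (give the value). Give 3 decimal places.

0.816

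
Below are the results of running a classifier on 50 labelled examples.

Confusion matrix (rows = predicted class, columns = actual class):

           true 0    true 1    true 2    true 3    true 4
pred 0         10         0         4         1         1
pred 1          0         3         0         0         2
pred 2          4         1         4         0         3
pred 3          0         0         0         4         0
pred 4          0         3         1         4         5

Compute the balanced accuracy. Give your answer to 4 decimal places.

0.4973

Balanced accuracy = mean of per-class recall.
  0: recall = 10/14 = 0.71429
  1: recall = 3/7 = 0.42857
  2: recall = 4/9 = 0.44444
  3: recall = 4/9 = 0.44444
  4: recall = 5/11 = 0.45455
Mean = (0.71429 + 0.42857 + 0.44444 + 0.44444 + 0.45455) / 5 = 0.4973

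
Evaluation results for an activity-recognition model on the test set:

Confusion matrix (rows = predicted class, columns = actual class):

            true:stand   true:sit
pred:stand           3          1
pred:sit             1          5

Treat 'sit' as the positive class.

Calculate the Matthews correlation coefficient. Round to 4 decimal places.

MCC = (TP·TN − FP·FN) / √((TP+FP)(TP+FN)(TN+FP)(TN+FN))
Numerator = 5·3 − 1·1 = 14
Denominator = √(6·6·4·4) = √576 = 24.0000
MCC = 14 / 24.0000 = 0.5833

0.5833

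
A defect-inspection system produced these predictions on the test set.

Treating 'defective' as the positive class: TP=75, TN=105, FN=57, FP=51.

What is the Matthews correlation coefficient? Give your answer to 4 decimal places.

0.2423

MCC = (TP·TN − FP·FN) / √((TP+FP)(TP+FN)(TN+FP)(TN+FN))
Numerator = 75·105 − 51·57 = 4968
Denominator = √(126·132·156·162) = √420323904 = 20501.8025
MCC = 4968 / 20501.8025 = 0.2423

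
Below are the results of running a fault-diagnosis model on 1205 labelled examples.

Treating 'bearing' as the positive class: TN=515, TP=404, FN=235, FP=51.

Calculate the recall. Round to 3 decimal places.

0.632

Recall = TP/(TP+FN) = 404/(404+235) = 404/639 = 0.632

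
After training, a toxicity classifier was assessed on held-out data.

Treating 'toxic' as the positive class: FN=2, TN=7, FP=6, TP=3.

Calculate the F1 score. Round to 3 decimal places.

0.429

Precision = TP/(TP+FP) = 3/9 = 0.3333
Recall = TP/(TP+FN) = 3/5 = 0.6000
F1 = 2·TP/(2·TP+FP+FN) = 6/14 = 0.429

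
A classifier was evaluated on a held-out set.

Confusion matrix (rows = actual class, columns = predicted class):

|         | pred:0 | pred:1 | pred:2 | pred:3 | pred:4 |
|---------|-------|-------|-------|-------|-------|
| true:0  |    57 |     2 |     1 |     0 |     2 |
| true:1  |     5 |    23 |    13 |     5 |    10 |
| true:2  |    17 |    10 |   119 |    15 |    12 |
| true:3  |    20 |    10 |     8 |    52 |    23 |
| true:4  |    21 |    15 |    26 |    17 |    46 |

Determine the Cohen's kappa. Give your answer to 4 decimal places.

0.4382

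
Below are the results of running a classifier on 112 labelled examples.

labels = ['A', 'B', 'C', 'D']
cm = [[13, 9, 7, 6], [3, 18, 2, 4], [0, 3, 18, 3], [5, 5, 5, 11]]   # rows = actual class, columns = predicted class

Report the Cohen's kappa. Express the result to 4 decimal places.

0.3851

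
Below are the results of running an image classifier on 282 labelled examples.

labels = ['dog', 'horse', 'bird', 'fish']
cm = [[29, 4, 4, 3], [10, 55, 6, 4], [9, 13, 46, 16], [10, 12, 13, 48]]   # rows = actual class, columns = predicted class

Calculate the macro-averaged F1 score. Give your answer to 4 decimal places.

0.6271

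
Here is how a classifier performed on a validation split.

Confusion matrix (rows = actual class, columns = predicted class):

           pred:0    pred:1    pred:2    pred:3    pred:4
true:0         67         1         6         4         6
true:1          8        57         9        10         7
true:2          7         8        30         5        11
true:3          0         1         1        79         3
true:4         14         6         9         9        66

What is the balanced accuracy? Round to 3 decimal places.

0.698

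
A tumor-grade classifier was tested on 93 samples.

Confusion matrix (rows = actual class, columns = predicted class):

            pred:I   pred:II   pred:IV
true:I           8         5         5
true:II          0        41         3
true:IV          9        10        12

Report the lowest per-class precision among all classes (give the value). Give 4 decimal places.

0.4706

Per-class precision (TP/(TP+FP)):
  I: TP=8, FP=0+9=9 → 8/17 = 0.47059
  II: TP=41, FP=5+10=15 → 41/56 = 0.73214
  IV: TP=12, FP=5+3=8 → 12/20 = 0.60000
Lowest is class 'I' with precision = 0.4706.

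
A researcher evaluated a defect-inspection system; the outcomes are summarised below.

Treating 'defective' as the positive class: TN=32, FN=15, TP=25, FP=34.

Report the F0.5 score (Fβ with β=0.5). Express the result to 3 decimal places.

Fβ = (1+β²)·TP / ((1+β²)·TP + β²·FN + FP), with β²=1/4
= 1.25·25 / (1.25·25 + 0.25·15 + 34) = 0.453

0.453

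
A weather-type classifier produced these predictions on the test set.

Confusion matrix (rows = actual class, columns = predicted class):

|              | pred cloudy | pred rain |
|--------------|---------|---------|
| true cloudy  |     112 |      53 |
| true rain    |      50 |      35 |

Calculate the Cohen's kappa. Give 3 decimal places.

Observed agreement pₒ = trace/N = 147/250 = 0.5880
Expected agreement pₑ = Σ (rowᵢ·colᵢ)/N² = (165·162 + 85·88)/250² = 0.5474
κ = (pₒ − pₑ)/(1 − pₑ) = (0.5880 − 0.5474)/(1 − 0.5474) = 0.090

0.090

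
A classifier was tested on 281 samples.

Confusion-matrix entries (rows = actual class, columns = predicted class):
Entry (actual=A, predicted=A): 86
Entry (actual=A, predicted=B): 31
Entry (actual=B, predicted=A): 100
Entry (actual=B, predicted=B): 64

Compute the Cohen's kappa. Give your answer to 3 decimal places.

0.116

Observed agreement pₒ = trace/N = 150/281 = 0.5338
Expected agreement pₑ = Σ (rowᵢ·colᵢ)/N² = (117·186 + 164·95)/281² = 0.4729
κ = (pₒ − pₑ)/(1 − pₑ) = (0.5338 − 0.4729)/(1 − 0.4729) = 0.116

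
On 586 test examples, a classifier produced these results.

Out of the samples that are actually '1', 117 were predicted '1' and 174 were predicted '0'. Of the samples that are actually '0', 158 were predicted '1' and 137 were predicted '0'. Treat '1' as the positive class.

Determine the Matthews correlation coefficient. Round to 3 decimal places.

-0.134

MCC = (TP·TN − FP·FN) / √((TP+FP)(TP+FN)(TN+FP)(TN+FN))
Numerator = 117·137 − 158·174 = -11463
Denominator = √(275·291·295·311) = √7341893625 = 85684.8506
MCC = -11463 / 85684.8506 = -0.134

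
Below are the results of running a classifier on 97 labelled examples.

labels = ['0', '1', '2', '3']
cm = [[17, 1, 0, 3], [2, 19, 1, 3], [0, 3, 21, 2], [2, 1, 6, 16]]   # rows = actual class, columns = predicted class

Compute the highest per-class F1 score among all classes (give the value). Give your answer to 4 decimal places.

Per-class F1 score (2·TP/(2·TP+FP+FN)):
  0: TP=17, FP=2+0+2=4, FN=1+0+3=4 → 34/42 = 0.80952
  1: TP=19, FP=1+3+1=5, FN=2+1+3=6 → 38/49 = 0.77551
  2: TP=21, FP=0+1+6=7, FN=0+3+2=5 → 42/54 = 0.77778
  3: TP=16, FP=3+3+2=8, FN=2+1+6=9 → 32/49 = 0.65306
Highest is class '0' with F1 score = 0.8095.

0.8095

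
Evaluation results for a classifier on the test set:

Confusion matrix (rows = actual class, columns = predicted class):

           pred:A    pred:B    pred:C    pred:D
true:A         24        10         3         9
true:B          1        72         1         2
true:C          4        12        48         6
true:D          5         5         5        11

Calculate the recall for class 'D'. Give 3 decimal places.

0.423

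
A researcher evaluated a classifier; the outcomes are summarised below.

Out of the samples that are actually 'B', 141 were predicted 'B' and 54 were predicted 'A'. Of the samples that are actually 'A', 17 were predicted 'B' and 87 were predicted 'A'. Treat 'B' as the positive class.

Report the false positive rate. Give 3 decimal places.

FPR = FP/(FP+TN) = 17/(17+87) = 0.163

0.163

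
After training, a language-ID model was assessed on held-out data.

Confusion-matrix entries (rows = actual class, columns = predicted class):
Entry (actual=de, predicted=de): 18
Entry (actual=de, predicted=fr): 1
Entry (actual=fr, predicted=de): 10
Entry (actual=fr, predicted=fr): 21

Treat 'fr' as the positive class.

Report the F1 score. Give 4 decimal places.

Precision = TP/(TP+FP) = 21/22 = 0.9545
Recall = TP/(TP+FN) = 21/31 = 0.6774
F1 = 2·TP/(2·TP+FP+FN) = 42/53 = 0.7925

0.7925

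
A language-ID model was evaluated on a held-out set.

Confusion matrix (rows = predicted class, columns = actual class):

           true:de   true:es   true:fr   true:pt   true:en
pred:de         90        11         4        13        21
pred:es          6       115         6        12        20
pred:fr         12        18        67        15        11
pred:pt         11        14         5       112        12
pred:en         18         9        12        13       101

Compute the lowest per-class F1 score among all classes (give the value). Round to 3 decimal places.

Per-class F1 score (2·TP/(2·TP+FP+FN)):
  de: TP=90, FP=11+4+13+21=49, FN=6+12+11+18=47 → 180/276 = 0.6522
  es: TP=115, FP=6+6+12+20=44, FN=11+18+14+9=52 → 230/326 = 0.7055
  fr: TP=67, FP=12+18+15+11=56, FN=4+6+5+12=27 → 134/217 = 0.6175
  pt: TP=112, FP=11+14+5+12=42, FN=13+12+15+13=53 → 224/319 = 0.7022
  en: TP=101, FP=18+9+12+13=52, FN=21+20+11+12=64 → 202/318 = 0.6352
Lowest is class 'fr' with F1 score = 0.618.

0.618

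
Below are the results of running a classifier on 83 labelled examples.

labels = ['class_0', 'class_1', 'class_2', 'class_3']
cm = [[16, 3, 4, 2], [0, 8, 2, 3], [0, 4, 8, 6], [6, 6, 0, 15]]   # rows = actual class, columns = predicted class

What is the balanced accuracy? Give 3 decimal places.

Balanced accuracy = mean of per-class recall.
  class_0: recall = 16/25 = 0.6400
  class_1: recall = 8/13 = 0.6154
  class_2: recall = 8/18 = 0.4444
  class_3: recall = 15/27 = 0.5556
Mean = (0.6400 + 0.6154 + 0.4444 + 0.5556) / 4 = 0.564

0.564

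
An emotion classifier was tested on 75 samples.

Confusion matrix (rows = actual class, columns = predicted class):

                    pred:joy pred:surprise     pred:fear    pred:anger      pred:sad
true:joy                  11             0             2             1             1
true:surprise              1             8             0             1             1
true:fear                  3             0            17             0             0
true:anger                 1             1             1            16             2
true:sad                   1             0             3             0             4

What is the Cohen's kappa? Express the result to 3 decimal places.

0.674

Observed agreement pₒ = trace/N = 56/75 = 0.7467
Expected agreement pₑ = Σ (rowᵢ·colᵢ)/N² = (15·17 + 11·9 + 20·23 + 21·18 + 8·8)/75² = 0.2233
κ = (pₒ − pₑ)/(1 − pₑ) = (0.7467 − 0.2233)/(1 − 0.2233) = 0.674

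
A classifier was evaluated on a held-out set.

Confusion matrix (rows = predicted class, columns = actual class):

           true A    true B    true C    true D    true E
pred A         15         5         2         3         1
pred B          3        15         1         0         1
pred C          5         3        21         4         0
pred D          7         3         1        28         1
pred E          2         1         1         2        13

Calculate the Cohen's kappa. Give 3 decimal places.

Observed agreement pₒ = trace/N = 92/138 = 0.6667
Expected agreement pₑ = Σ (rowᵢ·colᵢ)/N² = (32·26 + 27·20 + 26·33 + 37·40 + 16·19)/138² = 0.2108
κ = (pₒ − pₑ)/(1 − pₑ) = (0.6667 − 0.2108)/(1 − 0.2108) = 0.578

0.578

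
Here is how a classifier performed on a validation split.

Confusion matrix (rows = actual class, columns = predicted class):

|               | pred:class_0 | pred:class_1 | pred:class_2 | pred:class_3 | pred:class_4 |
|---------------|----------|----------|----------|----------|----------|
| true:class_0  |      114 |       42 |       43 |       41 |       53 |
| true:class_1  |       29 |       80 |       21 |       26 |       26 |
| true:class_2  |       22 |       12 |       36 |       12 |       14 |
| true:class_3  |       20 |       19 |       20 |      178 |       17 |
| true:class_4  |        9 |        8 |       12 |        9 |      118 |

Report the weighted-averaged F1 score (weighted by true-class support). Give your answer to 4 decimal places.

0.5323

Per-class F1 score (2·TP/(2·TP+FP+FN)):
  class_0: TP=114, FP=29+22+20+9=80, FN=42+43+41+53=179 → 228/487 = 0.46817
  class_1: TP=80, FP=42+12+19+8=81, FN=29+21+26+26=102 → 160/343 = 0.46647
  class_2: TP=36, FP=43+21+20+12=96, FN=22+12+12+14=60 → 72/228 = 0.31579
  class_3: TP=178, FP=41+26+12+9=88, FN=20+19+20+17=76 → 356/520 = 0.68462
  class_4: TP=118, FP=53+26+14+17=110, FN=9+8+12+9=38 → 236/384 = 0.61458
Weighted-F1 score = Σ (supportᵢ/N)·F1 scoreᵢ with N=981: (293/981)·0.46817 + (182/981)·0.46647 + (96/981)·0.31579 + (254/981)·0.68462 + (156/981)·0.61458 = 0.5323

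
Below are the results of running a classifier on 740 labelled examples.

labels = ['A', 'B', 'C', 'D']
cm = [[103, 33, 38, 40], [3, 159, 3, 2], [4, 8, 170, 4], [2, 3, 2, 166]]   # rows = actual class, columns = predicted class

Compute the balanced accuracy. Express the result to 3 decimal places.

0.827

Balanced accuracy = mean of per-class recall.
  A: recall = 103/214 = 0.4813
  B: recall = 159/167 = 0.9521
  C: recall = 170/186 = 0.9140
  D: recall = 166/173 = 0.9595
Mean = (0.4813 + 0.9521 + 0.9140 + 0.9595) / 4 = 0.827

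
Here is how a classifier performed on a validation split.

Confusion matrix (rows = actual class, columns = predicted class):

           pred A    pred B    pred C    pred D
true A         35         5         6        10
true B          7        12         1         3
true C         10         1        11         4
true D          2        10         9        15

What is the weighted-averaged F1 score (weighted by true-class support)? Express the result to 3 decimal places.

0.519

Per-class F1 score (2·TP/(2·TP+FP+FN)):
  A: TP=35, FP=7+10+2=19, FN=5+6+10=21 → 70/110 = 0.6364
  B: TP=12, FP=5+1+10=16, FN=7+1+3=11 → 24/51 = 0.4706
  C: TP=11, FP=6+1+9=16, FN=10+1+4=15 → 22/53 = 0.4151
  D: TP=15, FP=10+3+4=17, FN=2+10+9=21 → 30/68 = 0.4412
Weighted-F1 score = Σ (supportᵢ/N)·F1 scoreᵢ with N=141: (56/141)·0.6364 + (23/141)·0.4706 + (26/141)·0.4151 + (36/141)·0.4412 = 0.519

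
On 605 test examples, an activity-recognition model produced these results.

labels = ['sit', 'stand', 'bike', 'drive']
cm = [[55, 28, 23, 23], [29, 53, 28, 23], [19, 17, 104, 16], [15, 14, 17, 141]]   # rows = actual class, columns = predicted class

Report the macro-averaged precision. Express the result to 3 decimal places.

Per-class precision (TP/(TP+FP)):
  sit: TP=55, FP=29+19+15=63 → 55/118 = 0.4661
  stand: TP=53, FP=28+17+14=59 → 53/112 = 0.4732
  bike: TP=104, FP=23+28+17=68 → 104/172 = 0.6047
  drive: TP=141, FP=23+23+16=62 → 141/203 = 0.6946
Macro-precision = mean = (0.4661 + 0.4732 + 0.6047 + 0.6946) / 4 = 0.560

0.560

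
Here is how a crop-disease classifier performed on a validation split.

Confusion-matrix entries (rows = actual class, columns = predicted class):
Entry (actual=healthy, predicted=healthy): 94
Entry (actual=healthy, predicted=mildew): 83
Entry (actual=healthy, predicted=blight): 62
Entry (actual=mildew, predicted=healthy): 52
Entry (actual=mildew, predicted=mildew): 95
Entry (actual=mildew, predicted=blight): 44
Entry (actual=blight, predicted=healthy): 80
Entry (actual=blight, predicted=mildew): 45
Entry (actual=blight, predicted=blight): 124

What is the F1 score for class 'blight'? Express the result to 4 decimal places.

F1 score = 2·TP/(2·TP+FP+FN).
blight: TP=124, FP=62+44=106, FN=80+45=125 → 248/479 = 0.51775

0.5177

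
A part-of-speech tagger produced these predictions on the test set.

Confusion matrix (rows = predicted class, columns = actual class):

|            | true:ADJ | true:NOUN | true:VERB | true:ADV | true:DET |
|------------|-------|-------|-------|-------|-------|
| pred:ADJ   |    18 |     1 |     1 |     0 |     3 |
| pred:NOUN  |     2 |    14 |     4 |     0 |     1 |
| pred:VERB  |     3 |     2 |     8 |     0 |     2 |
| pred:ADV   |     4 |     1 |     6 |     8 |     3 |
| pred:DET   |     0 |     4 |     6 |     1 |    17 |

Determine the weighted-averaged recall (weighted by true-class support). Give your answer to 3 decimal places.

Per-class recall (TP/(TP+FN)):
  ADJ: TP=18, FN=2+3+4+0=9 → 18/27 = 0.6667
  NOUN: TP=14, FN=1+2+1+4=8 → 14/22 = 0.6364
  VERB: TP=8, FN=1+4+6+6=17 → 8/25 = 0.3200
  ADV: TP=8, FN=0+0+0+1=1 → 8/9 = 0.8889
  DET: TP=17, FN=3+1+2+3=9 → 17/26 = 0.6538
Weighted-recall = Σ (supportᵢ/N)·recallᵢ with N=109: (27/109)·0.6667 + (22/109)·0.6364 + (25/109)·0.3200 + (9/109)·0.8889 + (26/109)·0.6538 = 0.596

0.596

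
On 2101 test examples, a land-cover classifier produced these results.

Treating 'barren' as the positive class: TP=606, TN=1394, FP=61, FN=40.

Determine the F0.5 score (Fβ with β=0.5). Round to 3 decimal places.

Fβ = (1+β²)·TP / ((1+β²)·TP + β²·FN + FP), with β²=1/4
= 1.25·606 / (1.25·606 + 0.25·40 + 61) = 0.914

0.914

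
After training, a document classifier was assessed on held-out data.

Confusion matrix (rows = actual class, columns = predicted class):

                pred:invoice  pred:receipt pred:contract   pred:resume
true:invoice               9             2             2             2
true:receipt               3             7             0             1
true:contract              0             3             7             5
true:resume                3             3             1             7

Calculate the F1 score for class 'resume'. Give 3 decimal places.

0.483

Treat 'resume' as positive and all other classes as negative.
F1 score = 2·TP/(2·TP+FP+FN).
resume: TP=7, FP=2+1+5=8, FN=3+3+1=7 → 14/29 = 0.4828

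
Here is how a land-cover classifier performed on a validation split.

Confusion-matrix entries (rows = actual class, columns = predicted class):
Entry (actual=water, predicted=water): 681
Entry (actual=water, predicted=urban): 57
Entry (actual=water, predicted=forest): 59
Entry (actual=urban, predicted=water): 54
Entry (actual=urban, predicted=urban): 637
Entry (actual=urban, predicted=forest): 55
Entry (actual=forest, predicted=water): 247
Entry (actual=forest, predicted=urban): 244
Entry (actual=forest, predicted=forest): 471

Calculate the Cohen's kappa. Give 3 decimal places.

0.576

Observed agreement pₒ = trace/N = 1789/2505 = 0.7142
Expected agreement pₑ = Σ (rowᵢ·colᵢ)/N² = (797·982 + 746·938 + 962·585)/2505² = 0.3259
κ = (pₒ − pₑ)/(1 − pₑ) = (0.7142 − 0.3259)/(1 − 0.3259) = 0.576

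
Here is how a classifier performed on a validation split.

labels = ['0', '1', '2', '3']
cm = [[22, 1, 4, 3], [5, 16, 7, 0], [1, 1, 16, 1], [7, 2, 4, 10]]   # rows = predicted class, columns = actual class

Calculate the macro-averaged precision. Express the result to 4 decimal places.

Per-class precision (TP/(TP+FP)):
  0: TP=22, FP=1+4+3=8 → 22/30 = 0.73333
  1: TP=16, FP=5+7+0=12 → 16/28 = 0.57143
  2: TP=16, FP=1+1+1=3 → 16/19 = 0.84211
  3: TP=10, FP=7+2+4=13 → 10/23 = 0.43478
Macro-precision = mean = (0.73333 + 0.57143 + 0.84211 + 0.43478) / 4 = 0.6454

0.6454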